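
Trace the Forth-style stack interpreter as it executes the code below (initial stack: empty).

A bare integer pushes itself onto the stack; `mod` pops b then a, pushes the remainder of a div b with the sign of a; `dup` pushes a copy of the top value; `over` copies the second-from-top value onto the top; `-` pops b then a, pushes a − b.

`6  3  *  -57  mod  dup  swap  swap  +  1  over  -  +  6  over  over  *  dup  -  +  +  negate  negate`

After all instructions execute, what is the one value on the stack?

6      -> 6
3      -> 6 3
*      -> 18
-57    -> 18 -57
mod    -> 18
dup    -> 18 18
swap   -> 18 18
swap   -> 18 18
+      -> 36
1      -> 36 1
over   -> 36 1 36
-      -> 36 -35
+      -> 1
6      -> 1 6
over   -> 1 6 1
over   -> 1 6 1 6
*      -> 1 6 6
dup    -> 1 6 6 6
-      -> 1 6 0
+      -> 1 6
+      -> 7
negate -> -7
negate -> 7

7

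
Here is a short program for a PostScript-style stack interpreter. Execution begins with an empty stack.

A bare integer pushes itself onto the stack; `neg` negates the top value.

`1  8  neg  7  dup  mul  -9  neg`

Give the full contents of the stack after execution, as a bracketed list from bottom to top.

1   → [1]
8   → [1, 8]
neg → [1, -8]
7   → [1, -8, 7]
dup → [1, -8, 7, 7]
mul → [1, -8, 49]
-9  → [1, -8, 49, -9]
neg → [1, -8, 49, 9]

[1, -8, 49, 9]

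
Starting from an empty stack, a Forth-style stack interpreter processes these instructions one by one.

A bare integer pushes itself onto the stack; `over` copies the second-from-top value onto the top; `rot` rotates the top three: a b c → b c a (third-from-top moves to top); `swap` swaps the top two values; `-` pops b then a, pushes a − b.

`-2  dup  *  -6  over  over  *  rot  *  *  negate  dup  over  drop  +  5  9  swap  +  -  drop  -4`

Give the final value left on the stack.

-4

-2      -2
dup     -2 -2
*       4
-6      4 -6
over    4 -6 4
over    4 -6 4 -6
*       4 -6 -24
rot     -6 -24 4
*       -6 -96
*       576
negate  -576
dup     -576 -576
over    -576 -576 -576
drop    -576 -576
+       -1152
5       -1152 5
9       -1152 5 9
swap    -1152 9 5
+       -1152 14
-       -1166
drop    (empty)
-4      -4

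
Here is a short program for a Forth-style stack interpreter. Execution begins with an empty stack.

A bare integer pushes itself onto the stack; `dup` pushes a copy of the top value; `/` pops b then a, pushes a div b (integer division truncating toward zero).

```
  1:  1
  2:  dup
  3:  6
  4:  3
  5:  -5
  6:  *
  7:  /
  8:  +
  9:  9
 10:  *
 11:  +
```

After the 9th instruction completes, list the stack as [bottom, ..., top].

[1, 1, 9]

1   -> 1
dup -> 1 1
6   -> 1 1 6
3   -> 1 1 6 3
-5  -> 1 1 6 3 -5
*   -> 1 1 6 -15
/   -> 1 1 0
+   -> 1 1
9   -> 1 1 9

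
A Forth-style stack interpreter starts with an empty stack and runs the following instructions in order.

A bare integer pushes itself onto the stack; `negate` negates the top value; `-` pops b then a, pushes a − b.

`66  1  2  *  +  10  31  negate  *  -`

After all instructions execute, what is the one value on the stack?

66      [66]
1       [66, 1]
2       [66, 1, 2]
*       [66, 2]
+       [68]
10      [68, 10]
31      [68, 10, 31]
negate  [68, 10, -31]
*       [68, -310]
-       [378]

378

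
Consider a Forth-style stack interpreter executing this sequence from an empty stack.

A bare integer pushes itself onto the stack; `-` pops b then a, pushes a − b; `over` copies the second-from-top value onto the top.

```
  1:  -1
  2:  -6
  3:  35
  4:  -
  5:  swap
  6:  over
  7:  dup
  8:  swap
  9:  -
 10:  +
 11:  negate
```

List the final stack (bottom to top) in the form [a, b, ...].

-1      [-1]
-6      [-1, -6]
35      [-1, -6, 35]
-       [-1, -41]
swap    [-41, -1]
over    [-41, -1, -41]
dup     [-41, -1, -41, -41]
swap    [-41, -1, -41, -41]
-       [-41, -1, 0]
+       [-41, -1]
negate  [-41, 1]

[-41, 1]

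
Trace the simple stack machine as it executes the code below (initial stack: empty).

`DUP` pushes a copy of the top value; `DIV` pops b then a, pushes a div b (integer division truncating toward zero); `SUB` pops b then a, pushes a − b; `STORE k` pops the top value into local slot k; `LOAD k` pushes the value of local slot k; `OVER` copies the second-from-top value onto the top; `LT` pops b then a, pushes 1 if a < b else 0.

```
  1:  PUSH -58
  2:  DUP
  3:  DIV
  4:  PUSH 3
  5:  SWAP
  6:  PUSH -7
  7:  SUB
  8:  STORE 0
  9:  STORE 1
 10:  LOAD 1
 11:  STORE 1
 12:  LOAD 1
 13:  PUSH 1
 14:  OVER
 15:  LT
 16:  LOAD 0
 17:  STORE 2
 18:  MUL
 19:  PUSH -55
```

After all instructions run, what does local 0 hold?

PUSH -58 -> [-58]
DUP      -> [-58, -58]
DIV      -> [1]
PUSH 3   -> [1, 3]
SWAP     -> [3, 1]
PUSH -7  -> [3, 1, -7]
SUB      -> [3, 8]
STORE 0  -> [3]
STORE 1  -> []
LOAD 1   -> [3]
STORE 1  -> []
LOAD 1   -> [3]
PUSH 1   -> [3, 1]
OVER     -> [3, 1, 3]
LT       -> [3, 1]
LOAD 0   -> [3, 1, 8]
STORE 2  -> [3, 1]
MUL      -> [3]
PUSH -55 -> [3, -55]

8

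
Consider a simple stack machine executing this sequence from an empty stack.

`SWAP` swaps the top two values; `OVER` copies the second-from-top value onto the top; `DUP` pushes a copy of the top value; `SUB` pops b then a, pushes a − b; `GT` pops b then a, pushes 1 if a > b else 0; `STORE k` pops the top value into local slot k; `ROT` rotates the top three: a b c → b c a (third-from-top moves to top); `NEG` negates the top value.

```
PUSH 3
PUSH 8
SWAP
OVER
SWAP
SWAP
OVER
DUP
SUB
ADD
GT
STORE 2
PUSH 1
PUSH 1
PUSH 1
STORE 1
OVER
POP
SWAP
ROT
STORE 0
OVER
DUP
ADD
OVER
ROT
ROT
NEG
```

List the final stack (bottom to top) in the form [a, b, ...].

[1, 1, 1, -2]

PUSH 3  → [3]
PUSH 8  → [3, 8]
SWAP    → [8, 3]
OVER    → [8, 3, 8]
SWAP    → [8, 8, 3]
SWAP    → [8, 3, 8]
OVER    → [8, 3, 8, 3]
DUP     → [8, 3, 8, 3, 3]
SUB     → [8, 3, 8, 0]
ADD     → [8, 3, 8]
GT      → [8, 0]
STORE 2 → [8]
PUSH 1  → [8, 1]
PUSH 1  → [8, 1, 1]
PUSH 1  → [8, 1, 1, 1]
STORE 1 → [8, 1, 1]
OVER    → [8, 1, 1, 1]
POP     → [8, 1, 1]
SWAP    → [8, 1, 1]
ROT     → [1, 1, 8]
STORE 0 → [1, 1]
OVER    → [1, 1, 1]
DUP     → [1, 1, 1, 1]
ADD     → [1, 1, 2]
OVER    → [1, 1, 2, 1]
ROT     → [1, 2, 1, 1]
ROT     → [1, 1, 1, 2]
NEG     → [1, 1, 1, -2]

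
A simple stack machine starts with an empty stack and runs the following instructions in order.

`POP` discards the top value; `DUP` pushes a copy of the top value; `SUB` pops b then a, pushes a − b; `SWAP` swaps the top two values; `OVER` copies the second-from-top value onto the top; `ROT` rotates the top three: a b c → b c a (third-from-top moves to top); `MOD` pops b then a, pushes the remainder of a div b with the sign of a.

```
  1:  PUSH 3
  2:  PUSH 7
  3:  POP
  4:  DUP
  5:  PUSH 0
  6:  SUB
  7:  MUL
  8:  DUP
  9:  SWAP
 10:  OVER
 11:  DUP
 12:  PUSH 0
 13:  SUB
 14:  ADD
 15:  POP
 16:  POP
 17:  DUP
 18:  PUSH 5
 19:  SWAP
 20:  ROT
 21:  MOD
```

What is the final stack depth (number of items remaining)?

PUSH 3 : 3
PUSH 7 : 3 7
POP    : 3
DUP    : 3 3
PUSH 0 : 3 3 0
SUB    : 3 3
MUL    : 9
DUP    : 9 9
SWAP   : 9 9
OVER   : 9 9 9
DUP    : 9 9 9 9
PUSH 0 : 9 9 9 9 0
SUB    : 9 9 9 9
ADD    : 9 9 18
POP    : 9 9
POP    : 9
DUP    : 9 9
PUSH 5 : 9 9 5
SWAP   : 9 5 9
ROT    : 5 9 9
MOD    : 5 0

2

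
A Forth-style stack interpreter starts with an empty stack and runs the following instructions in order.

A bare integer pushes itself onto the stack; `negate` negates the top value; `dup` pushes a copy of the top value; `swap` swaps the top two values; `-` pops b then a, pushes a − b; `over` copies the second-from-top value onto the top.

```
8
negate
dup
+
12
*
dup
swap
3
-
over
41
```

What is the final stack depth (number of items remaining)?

8       8
negate  -8
dup     -8 -8
+       -16
12      -16 12
*       -192
dup     -192 -192
swap    -192 -192
3       -192 -192 3
-       -192 -195
over    -192 -195 -192
41      -192 -195 -192 41

4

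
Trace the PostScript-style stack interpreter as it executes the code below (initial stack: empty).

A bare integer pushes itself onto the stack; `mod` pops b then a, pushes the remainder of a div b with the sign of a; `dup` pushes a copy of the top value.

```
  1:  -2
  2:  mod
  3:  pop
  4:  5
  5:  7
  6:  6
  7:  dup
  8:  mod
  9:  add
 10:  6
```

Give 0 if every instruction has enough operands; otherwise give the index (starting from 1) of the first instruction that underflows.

-2 → [-2]
mod  — needs 2 operands, stack has 1 → underflow

2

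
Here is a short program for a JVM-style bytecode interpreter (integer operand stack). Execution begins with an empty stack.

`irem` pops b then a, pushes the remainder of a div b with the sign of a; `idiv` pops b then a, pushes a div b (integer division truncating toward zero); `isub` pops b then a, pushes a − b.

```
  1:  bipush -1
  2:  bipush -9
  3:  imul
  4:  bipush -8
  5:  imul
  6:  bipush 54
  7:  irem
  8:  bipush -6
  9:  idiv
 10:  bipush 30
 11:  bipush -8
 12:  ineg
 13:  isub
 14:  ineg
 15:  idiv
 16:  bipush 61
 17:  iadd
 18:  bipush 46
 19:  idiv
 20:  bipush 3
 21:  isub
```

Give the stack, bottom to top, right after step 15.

[0]

bipush -1  [-1]
bipush -9  [-1, -9]
imul       [9]
bipush -8  [9, -8]
imul       [-72]
bipush 54  [-72, 54]
irem       [-18]
bipush -6  [-18, -6]
idiv       [3]
bipush 30  [3, 30]
bipush -8  [3, 30, -8]
ineg       [3, 30, 8]
isub       [3, 22]
ineg       [3, -22]
idiv       [0]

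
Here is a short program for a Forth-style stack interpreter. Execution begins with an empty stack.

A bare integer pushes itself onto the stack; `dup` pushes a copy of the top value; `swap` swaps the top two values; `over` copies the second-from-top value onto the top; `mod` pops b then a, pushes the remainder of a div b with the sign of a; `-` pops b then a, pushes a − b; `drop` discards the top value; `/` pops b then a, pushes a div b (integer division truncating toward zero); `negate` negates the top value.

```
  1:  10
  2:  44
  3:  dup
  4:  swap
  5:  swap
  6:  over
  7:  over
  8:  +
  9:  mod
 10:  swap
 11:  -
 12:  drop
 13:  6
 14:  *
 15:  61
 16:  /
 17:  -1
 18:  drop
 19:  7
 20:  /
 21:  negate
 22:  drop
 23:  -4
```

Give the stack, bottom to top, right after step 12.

10   → 10
44   → 10 44
dup  → 10 44 44
swap → 10 44 44
swap → 10 44 44
over → 10 44 44 44
over → 10 44 44 44 44
+    → 10 44 44 88
mod  → 10 44 44
swap → 10 44 44
-    → 10 0
drop → 10

[10]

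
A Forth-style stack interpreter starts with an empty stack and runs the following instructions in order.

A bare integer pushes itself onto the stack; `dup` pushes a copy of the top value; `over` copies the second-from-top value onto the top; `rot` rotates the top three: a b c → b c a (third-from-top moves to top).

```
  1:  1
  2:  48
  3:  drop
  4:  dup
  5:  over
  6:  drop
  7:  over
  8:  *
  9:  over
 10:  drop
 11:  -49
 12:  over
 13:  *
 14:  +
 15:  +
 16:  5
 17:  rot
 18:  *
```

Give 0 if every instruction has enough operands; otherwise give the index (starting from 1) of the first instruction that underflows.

17

1     1
48    1 48
drop  1
dup   1 1
over  1 1 1
drop  1 1
over  1 1 1
*     1 1
over  1 1 1
drop  1 1
-49   1 1 -49
over  1 1 -49 1
*     1 1 -49
+     1 -48
+     -47
5     -47 5
rot  — needs 3 operands, stack has 2 → underflow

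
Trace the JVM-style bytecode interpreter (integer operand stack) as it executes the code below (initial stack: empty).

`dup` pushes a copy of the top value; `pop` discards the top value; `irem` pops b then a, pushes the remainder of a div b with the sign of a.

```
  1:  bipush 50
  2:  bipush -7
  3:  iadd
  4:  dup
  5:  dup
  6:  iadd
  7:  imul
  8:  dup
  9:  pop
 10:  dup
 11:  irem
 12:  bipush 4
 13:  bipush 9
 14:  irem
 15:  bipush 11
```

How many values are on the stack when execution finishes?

bipush 50 -> 50
bipush -7 -> 50 -7
iadd      -> 43
dup       -> 43 43
dup       -> 43 43 43
iadd      -> 43 86
imul      -> 3698
dup       -> 3698 3698
pop       -> 3698
dup       -> 3698 3698
irem      -> 0
bipush 4  -> 0 4
bipush 9  -> 0 4 9
irem      -> 0 4
bipush 11 -> 0 4 11

3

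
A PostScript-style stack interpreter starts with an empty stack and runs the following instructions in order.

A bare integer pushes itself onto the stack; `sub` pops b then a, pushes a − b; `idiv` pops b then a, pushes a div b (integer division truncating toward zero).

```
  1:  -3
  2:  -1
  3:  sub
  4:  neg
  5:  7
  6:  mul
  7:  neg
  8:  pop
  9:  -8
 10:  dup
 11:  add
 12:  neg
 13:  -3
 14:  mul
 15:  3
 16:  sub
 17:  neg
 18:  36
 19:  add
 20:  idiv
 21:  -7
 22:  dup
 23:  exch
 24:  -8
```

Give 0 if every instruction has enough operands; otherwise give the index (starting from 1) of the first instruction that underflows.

20

-3  -> -3
-1  -> -3 -1
sub -> -2
neg -> 2
7   -> 2 7
mul -> 14
neg -> -14
pop -> (empty)
-8  -> -8
dup -> -8 -8
add -> -16
neg -> 16
-3  -> 16 -3
mul -> -48
3   -> -48 3
sub -> -51
neg -> 51
36  -> 51 36
add -> 87
idiv  — needs 2 operands, stack has 1 → underflow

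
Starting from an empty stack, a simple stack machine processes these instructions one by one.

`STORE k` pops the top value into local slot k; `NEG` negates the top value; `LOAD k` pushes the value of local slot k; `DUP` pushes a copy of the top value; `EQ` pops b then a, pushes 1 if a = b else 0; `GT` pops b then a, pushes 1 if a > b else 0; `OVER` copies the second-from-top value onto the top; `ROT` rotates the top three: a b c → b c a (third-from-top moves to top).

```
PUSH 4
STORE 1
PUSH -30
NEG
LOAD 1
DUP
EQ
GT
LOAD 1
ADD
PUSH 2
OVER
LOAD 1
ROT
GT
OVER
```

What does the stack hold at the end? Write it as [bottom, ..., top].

PUSH 4   → [4]
STORE 1  → []
PUSH -30 → [-30]
NEG      → [30]
LOAD 1   → [30, 4]
DUP      → [30, 4, 4]
EQ       → [30, 1]
GT       → [1]
LOAD 1   → [1, 4]
ADD      → [5]
PUSH 2   → [5, 2]
OVER     → [5, 2, 5]
LOAD 1   → [5, 2, 5, 4]
ROT      → [5, 5, 4, 2]
GT       → [5, 5, 1]
OVER     → [5, 5, 1, 5]

[5, 5, 1, 5]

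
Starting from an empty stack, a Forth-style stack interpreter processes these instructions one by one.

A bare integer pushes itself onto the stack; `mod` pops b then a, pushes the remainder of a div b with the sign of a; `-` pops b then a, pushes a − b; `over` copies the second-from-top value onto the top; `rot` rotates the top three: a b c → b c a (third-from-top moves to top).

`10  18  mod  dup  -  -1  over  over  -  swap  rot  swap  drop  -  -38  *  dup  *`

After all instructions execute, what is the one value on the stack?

10    10
18    10 18
mod   10
dup   10 10
-     0
-1    0 -1
over  0 -1 0
over  0 -1 0 -1
-     0 -1 1
swap  0 1 -1
rot   1 -1 0
swap  1 0 -1
drop  1 0
-     1
-38   1 -38
*     -38
dup   -38 -38
*     1444

1444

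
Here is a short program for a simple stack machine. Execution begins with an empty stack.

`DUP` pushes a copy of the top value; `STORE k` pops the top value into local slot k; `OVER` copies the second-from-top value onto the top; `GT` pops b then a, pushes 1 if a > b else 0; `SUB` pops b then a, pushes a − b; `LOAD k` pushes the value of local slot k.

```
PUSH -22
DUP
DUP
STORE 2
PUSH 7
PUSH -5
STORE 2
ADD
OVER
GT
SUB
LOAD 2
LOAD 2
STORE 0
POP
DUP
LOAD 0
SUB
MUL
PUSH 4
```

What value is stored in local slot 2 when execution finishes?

PUSH -22 -> [-22]
DUP      -> [-22, -22]
DUP      -> [-22, -22, -22]
STORE 2  -> [-22, -22]
PUSH 7   -> [-22, -22, 7]
PUSH -5  -> [-22, -22, 7, -5]
STORE 2  -> [-22, -22, 7]
ADD      -> [-22, -15]
OVER     -> [-22, -15, -22]
GT       -> [-22, 1]
SUB      -> [-23]
LOAD 2   -> [-23, -5]
LOAD 2   -> [-23, -5, -5]
STORE 0  -> [-23, -5]
POP      -> [-23]
DUP      -> [-23, -23]
LOAD 0   -> [-23, -23, -5]
SUB      -> [-23, -18]
MUL      -> [414]
PUSH 4   -> [414, 4]

-5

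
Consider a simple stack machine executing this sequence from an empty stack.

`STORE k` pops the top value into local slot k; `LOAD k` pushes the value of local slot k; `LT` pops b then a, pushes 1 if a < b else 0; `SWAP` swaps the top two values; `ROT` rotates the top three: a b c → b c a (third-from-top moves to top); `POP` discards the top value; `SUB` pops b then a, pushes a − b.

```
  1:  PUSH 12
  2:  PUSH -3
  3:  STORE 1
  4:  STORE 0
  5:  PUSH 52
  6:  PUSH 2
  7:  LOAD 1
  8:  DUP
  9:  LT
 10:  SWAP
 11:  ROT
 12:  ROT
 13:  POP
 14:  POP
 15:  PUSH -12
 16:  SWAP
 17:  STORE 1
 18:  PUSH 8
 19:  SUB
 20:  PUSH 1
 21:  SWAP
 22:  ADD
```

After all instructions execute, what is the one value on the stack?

PUSH 12  -> 12
PUSH -3  -> 12 -3
STORE 1  -> 12
STORE 0  -> (empty)
PUSH 52  -> 52
PUSH 2   -> 52 2
LOAD 1   -> 52 2 -3
DUP      -> 52 2 -3 -3
LT       -> 52 2 0
SWAP     -> 52 0 2
ROT      -> 0 2 52
ROT      -> 2 52 0
POP      -> 2 52
POP      -> 2
PUSH -12 -> 2 -12
SWAP     -> -12 2
STORE 1  -> -12
PUSH 8   -> -12 8
SUB      -> -20
PUSH 1   -> -20 1
SWAP     -> 1 -20
ADD      -> -19

-19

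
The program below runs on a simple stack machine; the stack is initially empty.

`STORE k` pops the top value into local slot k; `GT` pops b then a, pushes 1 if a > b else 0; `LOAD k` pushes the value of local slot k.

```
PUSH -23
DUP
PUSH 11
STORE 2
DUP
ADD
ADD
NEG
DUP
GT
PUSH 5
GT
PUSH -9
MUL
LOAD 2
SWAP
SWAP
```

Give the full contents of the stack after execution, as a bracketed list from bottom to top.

[0, 11]

PUSH -23 : -23
DUP      : -23 -23
PUSH 11  : -23 -23 11
STORE 2  : -23 -23
DUP      : -23 -23 -23
ADD      : -23 -46
ADD      : -69
NEG      : 69
DUP      : 69 69
GT       : 0
PUSH 5   : 0 5
GT       : 0
PUSH -9  : 0 -9
MUL      : 0
LOAD 2   : 0 11
SWAP     : 11 0
SWAP     : 0 11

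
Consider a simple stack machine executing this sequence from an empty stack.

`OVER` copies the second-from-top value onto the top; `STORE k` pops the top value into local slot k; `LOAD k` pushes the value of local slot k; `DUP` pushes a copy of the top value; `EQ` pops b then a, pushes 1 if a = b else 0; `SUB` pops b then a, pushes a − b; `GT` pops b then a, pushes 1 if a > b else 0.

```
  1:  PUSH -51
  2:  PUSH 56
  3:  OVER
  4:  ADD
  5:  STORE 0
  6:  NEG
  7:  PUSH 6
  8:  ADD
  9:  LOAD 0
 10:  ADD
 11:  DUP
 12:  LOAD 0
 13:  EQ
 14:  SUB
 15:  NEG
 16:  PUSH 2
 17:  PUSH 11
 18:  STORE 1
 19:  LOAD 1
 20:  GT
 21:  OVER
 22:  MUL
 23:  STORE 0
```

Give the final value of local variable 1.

11

PUSH -51  -51
PUSH 56   -51 56
OVER      -51 56 -51
ADD       -51 5
STORE 0   -51
NEG       51
PUSH 6    51 6
ADD       57
LOAD 0    57 5
ADD       62
DUP       62 62
LOAD 0    62 62 5
EQ        62 0
SUB       62
NEG       -62
PUSH 2    -62 2
PUSH 11   -62 2 11
STORE 1   -62 2
LOAD 1    -62 2 11
GT        -62 0
OVER      -62 0 -62
MUL       -62 0
STORE 0   -62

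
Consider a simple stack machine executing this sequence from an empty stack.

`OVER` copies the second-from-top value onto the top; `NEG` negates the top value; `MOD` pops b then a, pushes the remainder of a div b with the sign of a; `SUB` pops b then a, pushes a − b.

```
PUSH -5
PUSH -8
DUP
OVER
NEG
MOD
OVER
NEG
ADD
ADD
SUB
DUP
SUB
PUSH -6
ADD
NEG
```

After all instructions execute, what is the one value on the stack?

PUSH -5 → -5
PUSH -8 → -5 -8
DUP     → -5 -8 -8
OVER    → -5 -8 -8 -8
NEG     → -5 -8 -8 8
MOD     → -5 -8 0
OVER    → -5 -8 0 -8
NEG     → -5 -8 0 8
ADD     → -5 -8 8
ADD     → -5 0
SUB     → -5
DUP     → -5 -5
SUB     → 0
PUSH -6 → 0 -6
ADD     → -6
NEG     → 6

6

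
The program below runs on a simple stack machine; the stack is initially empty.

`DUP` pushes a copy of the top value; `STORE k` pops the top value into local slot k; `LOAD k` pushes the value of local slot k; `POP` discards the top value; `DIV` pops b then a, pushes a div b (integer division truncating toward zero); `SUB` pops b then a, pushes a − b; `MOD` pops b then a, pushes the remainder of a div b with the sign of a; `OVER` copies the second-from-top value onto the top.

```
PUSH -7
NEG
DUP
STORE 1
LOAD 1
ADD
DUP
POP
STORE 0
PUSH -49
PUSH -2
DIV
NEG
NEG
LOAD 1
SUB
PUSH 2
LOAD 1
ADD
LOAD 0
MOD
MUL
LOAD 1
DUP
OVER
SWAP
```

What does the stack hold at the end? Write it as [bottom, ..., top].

PUSH -7  : -7
NEG      : 7
DUP      : 7 7
STORE 1  : 7
LOAD 1   : 7 7
ADD      : 14
DUP      : 14 14
POP      : 14
STORE 0  : (empty)
PUSH -49 : -49
PUSH -2  : -49 -2
DIV      : 24
NEG      : -24
NEG      : 24
LOAD 1   : 24 7
SUB      : 17
PUSH 2   : 17 2
LOAD 1   : 17 2 7
ADD      : 17 9
LOAD 0   : 17 9 14
MOD      : 17 9
MUL      : 153
LOAD 1   : 153 7
DUP      : 153 7 7
OVER     : 153 7 7 7
SWAP     : 153 7 7 7

[153, 7, 7, 7]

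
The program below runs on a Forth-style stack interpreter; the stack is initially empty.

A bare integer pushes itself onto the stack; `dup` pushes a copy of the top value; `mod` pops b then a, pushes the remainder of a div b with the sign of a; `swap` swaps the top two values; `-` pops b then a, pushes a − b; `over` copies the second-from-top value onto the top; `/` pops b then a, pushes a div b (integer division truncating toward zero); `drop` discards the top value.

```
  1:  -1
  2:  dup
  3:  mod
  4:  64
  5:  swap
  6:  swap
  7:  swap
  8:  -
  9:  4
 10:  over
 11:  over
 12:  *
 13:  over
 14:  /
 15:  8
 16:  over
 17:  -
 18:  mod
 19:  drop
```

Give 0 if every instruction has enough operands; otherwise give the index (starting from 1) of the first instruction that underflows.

-1   : -1
dup  : -1 -1
mod  : 0
64   : 0 64
swap : 64 0
swap : 0 64
swap : 64 0
-    : 64
4    : 64 4
over : 64 4 64
over : 64 4 64 4
*    : 64 4 256
over : 64 4 256 4
/    : 64 4 64
8    : 64 4 64 8
over : 64 4 64 8 64
-    : 64 4 64 -56
mod  : 64 4 8
drop : 64 4

0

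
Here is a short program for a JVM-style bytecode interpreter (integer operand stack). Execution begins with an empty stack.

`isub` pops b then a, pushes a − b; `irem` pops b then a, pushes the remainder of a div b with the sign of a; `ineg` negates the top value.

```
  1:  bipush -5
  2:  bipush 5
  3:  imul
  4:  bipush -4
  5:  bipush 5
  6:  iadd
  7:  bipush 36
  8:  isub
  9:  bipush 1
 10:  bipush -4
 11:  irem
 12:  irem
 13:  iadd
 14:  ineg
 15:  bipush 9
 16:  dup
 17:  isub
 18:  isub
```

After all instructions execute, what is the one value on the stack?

25

bipush -5  -5
bipush 5   -5 5
imul       -25
bipush -4  -25 -4
bipush 5   -25 -4 5
iadd       -25 1
bipush 36  -25 1 36
isub       -25 -35
bipush 1   -25 -35 1
bipush -4  -25 -35 1 -4
irem       -25 -35 1
irem       -25 0
iadd       -25
ineg       25
bipush 9   25 9
dup        25 9 9
isub       25 0
isub       25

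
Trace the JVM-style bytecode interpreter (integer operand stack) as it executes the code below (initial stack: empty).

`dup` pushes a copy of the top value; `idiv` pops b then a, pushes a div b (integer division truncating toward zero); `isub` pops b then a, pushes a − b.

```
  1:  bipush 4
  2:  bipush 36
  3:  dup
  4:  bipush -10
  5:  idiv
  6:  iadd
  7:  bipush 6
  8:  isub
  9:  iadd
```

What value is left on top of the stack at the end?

bipush 4   → [4]
bipush 36  → [4, 36]
dup        → [4, 36, 36]
bipush -10 → [4, 36, 36, -10]
idiv       → [4, 36, -3]
iadd       → [4, 33]
bipush 6   → [4, 33, 6]
isub       → [4, 27]
iadd       → [31]

31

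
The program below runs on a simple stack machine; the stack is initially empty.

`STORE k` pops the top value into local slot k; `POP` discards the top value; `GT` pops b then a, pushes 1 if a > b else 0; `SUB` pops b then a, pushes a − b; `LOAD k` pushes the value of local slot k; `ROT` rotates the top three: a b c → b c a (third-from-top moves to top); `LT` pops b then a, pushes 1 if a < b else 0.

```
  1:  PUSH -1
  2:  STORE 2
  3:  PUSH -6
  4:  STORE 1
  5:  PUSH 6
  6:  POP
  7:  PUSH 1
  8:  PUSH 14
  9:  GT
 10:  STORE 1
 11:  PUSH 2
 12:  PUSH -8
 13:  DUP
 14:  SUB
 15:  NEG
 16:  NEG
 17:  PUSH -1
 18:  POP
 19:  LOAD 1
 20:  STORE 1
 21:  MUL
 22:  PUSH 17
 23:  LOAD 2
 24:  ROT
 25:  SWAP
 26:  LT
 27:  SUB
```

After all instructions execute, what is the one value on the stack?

PUSH -1 : [-1]
STORE 2 : []
PUSH -6 : [-6]
STORE 1 : []
PUSH 6  : [6]
POP     : []
PUSH 1  : [1]
PUSH 14 : [1, 14]
GT      : [0]
STORE 1 : []
PUSH 2  : [2]
PUSH -8 : [2, -8]
DUP     : [2, -8, -8]
SUB     : [2, 0]
NEG     : [2, 0]
NEG     : [2, 0]
PUSH -1 : [2, 0, -1]
POP     : [2, 0]
LOAD 1  : [2, 0, 0]
STORE 1 : [2, 0]
MUL     : [0]
PUSH 17 : [0, 17]
LOAD 2  : [0, 17, -1]
ROT     : [17, -1, 0]
SWAP    : [17, 0, -1]
LT      : [17, 0]
SUB     : [17]

17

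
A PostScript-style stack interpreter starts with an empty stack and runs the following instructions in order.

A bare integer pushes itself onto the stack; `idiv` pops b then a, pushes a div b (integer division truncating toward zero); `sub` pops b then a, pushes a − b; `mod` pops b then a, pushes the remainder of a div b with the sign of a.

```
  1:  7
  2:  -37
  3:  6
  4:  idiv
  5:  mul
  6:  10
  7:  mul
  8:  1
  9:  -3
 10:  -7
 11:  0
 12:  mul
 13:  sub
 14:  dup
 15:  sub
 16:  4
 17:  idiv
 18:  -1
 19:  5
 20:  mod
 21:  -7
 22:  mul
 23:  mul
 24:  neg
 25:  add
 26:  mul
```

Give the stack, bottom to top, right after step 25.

7    → [7]
-37  → [7, -37]
6    → [7, -37, 6]
idiv → [7, -6]
mul  → [-42]
10   → [-42, 10]
mul  → [-420]
1    → [-420, 1]
-3   → [-420, 1, -3]
-7   → [-420, 1, -3, -7]
0    → [-420, 1, -3, -7, 0]
mul  → [-420, 1, -3, 0]
sub  → [-420, 1, -3]
dup  → [-420, 1, -3, -3]
sub  → [-420, 1, 0]
4    → [-420, 1, 0, 4]
idiv → [-420, 1, 0]
-1   → [-420, 1, 0, -1]
5    → [-420, 1, 0, -1, 5]
mod  → [-420, 1, 0, -1]
-7   → [-420, 1, 0, -1, -7]
mul  → [-420, 1, 0, 7]
mul  → [-420, 1, 0]
neg  → [-420, 1, 0]
add  → [-420, 1]

[-420, 1]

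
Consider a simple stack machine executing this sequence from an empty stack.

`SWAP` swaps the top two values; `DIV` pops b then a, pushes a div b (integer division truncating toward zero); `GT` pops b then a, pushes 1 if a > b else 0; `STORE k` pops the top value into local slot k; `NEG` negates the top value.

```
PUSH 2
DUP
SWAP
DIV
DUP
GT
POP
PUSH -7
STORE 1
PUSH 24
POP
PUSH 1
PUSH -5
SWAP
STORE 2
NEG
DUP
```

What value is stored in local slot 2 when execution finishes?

1

PUSH 2  -> [2]
DUP     -> [2, 2]
SWAP    -> [2, 2]
DIV     -> [1]
DUP     -> [1, 1]
GT      -> [0]
POP     -> []
PUSH -7 -> [-7]
STORE 1 -> []
PUSH 24 -> [24]
POP     -> []
PUSH 1  -> [1]
PUSH -5 -> [1, -5]
SWAP    -> [-5, 1]
STORE 2 -> [-5]
NEG     -> [5]
DUP     -> [5, 5]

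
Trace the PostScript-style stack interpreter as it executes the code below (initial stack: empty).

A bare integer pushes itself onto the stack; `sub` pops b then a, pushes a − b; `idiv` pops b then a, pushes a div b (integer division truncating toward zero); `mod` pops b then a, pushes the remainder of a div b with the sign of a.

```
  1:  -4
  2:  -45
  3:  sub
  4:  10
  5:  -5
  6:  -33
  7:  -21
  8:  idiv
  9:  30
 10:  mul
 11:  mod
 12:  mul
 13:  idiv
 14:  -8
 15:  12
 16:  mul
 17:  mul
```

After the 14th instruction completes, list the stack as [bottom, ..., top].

-4   : -4
-45  : -4 -45
sub  : 41
10   : 41 10
-5   : 41 10 -5
-33  : 41 10 -5 -33
-21  : 41 10 -5 -33 -21
idiv : 41 10 -5 1
30   : 41 10 -5 1 30
mul  : 41 10 -5 30
mod  : 41 10 -5
mul  : 41 -50
idiv : 0
-8   : 0 -8

[0, -8]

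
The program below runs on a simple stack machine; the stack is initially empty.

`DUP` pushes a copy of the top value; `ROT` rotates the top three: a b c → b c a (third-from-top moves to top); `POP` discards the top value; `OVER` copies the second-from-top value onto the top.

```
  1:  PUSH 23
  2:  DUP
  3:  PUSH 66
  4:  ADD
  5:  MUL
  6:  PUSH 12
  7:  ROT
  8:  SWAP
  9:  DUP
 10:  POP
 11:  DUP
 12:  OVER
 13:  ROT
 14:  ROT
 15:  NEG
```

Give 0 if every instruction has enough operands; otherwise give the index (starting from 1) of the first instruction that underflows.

7

PUSH 23 : 23
DUP     : 23 23
PUSH 66 : 23 23 66
ADD     : 23 89
MUL     : 2047
PUSH 12 : 2047 12
ROT  — needs 3 operands, stack has 2 → underflow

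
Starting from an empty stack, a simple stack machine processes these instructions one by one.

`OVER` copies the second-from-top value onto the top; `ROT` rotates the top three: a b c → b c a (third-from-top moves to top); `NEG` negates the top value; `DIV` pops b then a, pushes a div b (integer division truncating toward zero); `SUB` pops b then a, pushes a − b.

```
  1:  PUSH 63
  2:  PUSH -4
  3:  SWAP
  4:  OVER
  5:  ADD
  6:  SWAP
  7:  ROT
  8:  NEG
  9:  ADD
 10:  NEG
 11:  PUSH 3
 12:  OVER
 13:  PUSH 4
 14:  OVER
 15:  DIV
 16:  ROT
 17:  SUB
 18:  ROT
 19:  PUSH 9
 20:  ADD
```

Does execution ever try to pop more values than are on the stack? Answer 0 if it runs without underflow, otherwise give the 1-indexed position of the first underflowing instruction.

PUSH 63 → 63
PUSH -4 → 63 -4
SWAP    → -4 63
OVER    → -4 63 -4
ADD     → -4 59
SWAP    → 59 -4
ROT  — needs 3 operands, stack has 2 → underflow

7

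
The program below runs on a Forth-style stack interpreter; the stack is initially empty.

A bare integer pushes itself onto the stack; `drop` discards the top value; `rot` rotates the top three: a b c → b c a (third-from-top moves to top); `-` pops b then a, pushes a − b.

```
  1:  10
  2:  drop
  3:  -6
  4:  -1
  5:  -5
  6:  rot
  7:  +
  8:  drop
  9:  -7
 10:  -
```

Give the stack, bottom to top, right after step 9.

10   -> 10
drop -> (empty)
-6   -> -6
-1   -> -6 -1
-5   -> -6 -1 -5
rot  -> -1 -5 -6
+    -> -1 -11
drop -> -1
-7   -> -1 -7

[-1, -7]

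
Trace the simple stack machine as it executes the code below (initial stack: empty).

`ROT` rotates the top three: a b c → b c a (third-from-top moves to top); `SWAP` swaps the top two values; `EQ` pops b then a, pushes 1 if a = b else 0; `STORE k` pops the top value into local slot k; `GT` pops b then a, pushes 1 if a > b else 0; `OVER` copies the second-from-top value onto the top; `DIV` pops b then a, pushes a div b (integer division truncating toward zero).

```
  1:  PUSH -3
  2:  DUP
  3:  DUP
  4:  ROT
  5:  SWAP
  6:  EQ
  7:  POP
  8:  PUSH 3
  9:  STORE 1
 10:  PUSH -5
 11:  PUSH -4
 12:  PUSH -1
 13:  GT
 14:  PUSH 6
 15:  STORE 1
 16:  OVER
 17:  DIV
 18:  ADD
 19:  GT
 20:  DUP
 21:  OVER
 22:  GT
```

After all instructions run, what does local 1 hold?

6

PUSH -3 : [-3]
DUP     : [-3, -3]
DUP     : [-3, -3, -3]
ROT     : [-3, -3, -3]
SWAP    : [-3, -3, -3]
EQ      : [-3, 1]
POP     : [-3]
PUSH 3  : [-3, 3]
STORE 1 : [-3]
PUSH -5 : [-3, -5]
PUSH -4 : [-3, -5, -4]
PUSH -1 : [-3, -5, -4, -1]
GT      : [-3, -5, 0]
PUSH 6  : [-3, -5, 0, 6]
STORE 1 : [-3, -5, 0]
OVER    : [-3, -5, 0, -5]
DIV     : [-3, -5, 0]
ADD     : [-3, -5]
GT      : [1]
DUP     : [1, 1]
OVER    : [1, 1, 1]
GT      : [1, 0]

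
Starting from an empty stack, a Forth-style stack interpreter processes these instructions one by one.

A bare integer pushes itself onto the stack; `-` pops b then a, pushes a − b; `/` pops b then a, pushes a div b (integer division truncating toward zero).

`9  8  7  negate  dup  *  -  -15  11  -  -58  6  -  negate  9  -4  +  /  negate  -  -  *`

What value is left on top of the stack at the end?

9      : [9]
8      : [9, 8]
7      : [9, 8, 7]
negate : [9, 8, -7]
dup    : [9, 8, -7, -7]
*      : [9, 8, 49]
-      : [9, -41]
-15    : [9, -41, -15]
11     : [9, -41, -15, 11]
-      : [9, -41, -26]
-58    : [9, -41, -26, -58]
6      : [9, -41, -26, -58, 6]
-      : [9, -41, -26, -64]
negate : [9, -41, -26, 64]
9      : [9, -41, -26, 64, 9]
-4     : [9, -41, -26, 64, 9, -4]
+      : [9, -41, -26, 64, 5]
/      : [9, -41, -26, 12]
negate : [9, -41, -26, -12]
-      : [9, -41, -14]
-      : [9, -27]
*      : [-243]

-243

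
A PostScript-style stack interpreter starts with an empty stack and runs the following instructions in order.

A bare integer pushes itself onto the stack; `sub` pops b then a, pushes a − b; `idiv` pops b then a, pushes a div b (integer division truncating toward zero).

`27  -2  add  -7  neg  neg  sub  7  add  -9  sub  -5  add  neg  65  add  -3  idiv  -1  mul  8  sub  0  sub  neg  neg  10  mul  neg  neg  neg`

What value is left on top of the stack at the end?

27   : 27
-2   : 27 -2
add  : 25
-7   : 25 -7
neg  : 25 7
neg  : 25 -7
sub  : 32
7    : 32 7
add  : 39
-9   : 39 -9
sub  : 48
-5   : 48 -5
add  : 43
neg  : -43
65   : -43 65
add  : 22
-3   : 22 -3
idiv : -7
-1   : -7 -1
mul  : 7
8    : 7 8
sub  : -1
0    : -1 0
sub  : -1
neg  : 1
neg  : -1
10   : -1 10
mul  : -10
neg  : 10
neg  : -10
neg  : 10

10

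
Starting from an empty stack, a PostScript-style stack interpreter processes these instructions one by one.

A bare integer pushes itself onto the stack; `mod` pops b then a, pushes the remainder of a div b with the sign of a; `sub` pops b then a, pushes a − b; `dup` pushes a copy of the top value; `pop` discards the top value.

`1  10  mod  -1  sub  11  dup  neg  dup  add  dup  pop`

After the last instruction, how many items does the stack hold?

3

1    [1]
10   [1, 10]
mod  [1]
-1   [1, -1]
sub  [2]
11   [2, 11]
dup  [2, 11, 11]
neg  [2, 11, -11]
dup  [2, 11, -11, -11]
add  [2, 11, -22]
dup  [2, 11, -22, -22]
pop  [2, 11, -22]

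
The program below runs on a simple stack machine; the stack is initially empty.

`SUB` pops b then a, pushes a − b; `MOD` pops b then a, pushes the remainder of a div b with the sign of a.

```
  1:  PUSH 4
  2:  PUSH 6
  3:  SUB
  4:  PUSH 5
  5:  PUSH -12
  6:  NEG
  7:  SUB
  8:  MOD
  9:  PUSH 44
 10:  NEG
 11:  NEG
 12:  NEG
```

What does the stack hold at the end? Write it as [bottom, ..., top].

[-2, -44]

PUSH 4   → 4
PUSH 6   → 4 6
SUB      → -2
PUSH 5   → -2 5
PUSH -12 → -2 5 -12
NEG      → -2 5 12
SUB      → -2 -7
MOD      → -2
PUSH 44  → -2 44
NEG      → -2 -44
NEG      → -2 44
NEG      → -2 -44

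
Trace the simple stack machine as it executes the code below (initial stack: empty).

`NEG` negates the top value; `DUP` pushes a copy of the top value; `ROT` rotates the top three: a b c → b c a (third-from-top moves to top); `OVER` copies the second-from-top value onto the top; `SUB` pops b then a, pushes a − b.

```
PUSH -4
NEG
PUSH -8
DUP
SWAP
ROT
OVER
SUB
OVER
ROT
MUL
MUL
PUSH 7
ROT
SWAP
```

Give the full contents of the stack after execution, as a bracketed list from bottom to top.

[768, -8, 7]

PUSH -4 : [-4]
NEG     : [4]
PUSH -8 : [4, -8]
DUP     : [4, -8, -8]
SWAP    : [4, -8, -8]
ROT     : [-8, -8, 4]
OVER    : [-8, -8, 4, -8]
SUB     : [-8, -8, 12]
OVER    : [-8, -8, 12, -8]
ROT     : [-8, 12, -8, -8]
MUL     : [-8, 12, 64]
MUL     : [-8, 768]
PUSH 7  : [-8, 768, 7]
ROT     : [768, 7, -8]
SWAP    : [768, -8, 7]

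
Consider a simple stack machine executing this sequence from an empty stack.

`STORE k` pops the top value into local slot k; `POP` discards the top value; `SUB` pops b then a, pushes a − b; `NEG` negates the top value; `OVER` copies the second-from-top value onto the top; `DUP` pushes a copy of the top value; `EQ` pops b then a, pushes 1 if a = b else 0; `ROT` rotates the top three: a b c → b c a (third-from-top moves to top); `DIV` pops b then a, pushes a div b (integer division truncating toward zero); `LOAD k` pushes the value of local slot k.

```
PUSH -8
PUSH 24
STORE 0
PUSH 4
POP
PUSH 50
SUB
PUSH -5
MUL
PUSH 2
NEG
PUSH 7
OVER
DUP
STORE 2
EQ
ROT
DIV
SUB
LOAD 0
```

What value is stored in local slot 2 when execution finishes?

PUSH -8 : [-8]
PUSH 24 : [-8, 24]
STORE 0 : [-8]
PUSH 4  : [-8, 4]
POP     : [-8]
PUSH 50 : [-8, 50]
SUB     : [-58]
PUSH -5 : [-58, -5]
MUL     : [290]
PUSH 2  : [290, 2]
NEG     : [290, -2]
PUSH 7  : [290, -2, 7]
OVER    : [290, -2, 7, -2]
DUP     : [290, -2, 7, -2, -2]
STORE 2 : [290, -2, 7, -2]
EQ      : [290, -2, 0]
ROT     : [-2, 0, 290]
DIV     : [-2, 0]
SUB     : [-2]
LOAD 0  : [-2, 24]

-2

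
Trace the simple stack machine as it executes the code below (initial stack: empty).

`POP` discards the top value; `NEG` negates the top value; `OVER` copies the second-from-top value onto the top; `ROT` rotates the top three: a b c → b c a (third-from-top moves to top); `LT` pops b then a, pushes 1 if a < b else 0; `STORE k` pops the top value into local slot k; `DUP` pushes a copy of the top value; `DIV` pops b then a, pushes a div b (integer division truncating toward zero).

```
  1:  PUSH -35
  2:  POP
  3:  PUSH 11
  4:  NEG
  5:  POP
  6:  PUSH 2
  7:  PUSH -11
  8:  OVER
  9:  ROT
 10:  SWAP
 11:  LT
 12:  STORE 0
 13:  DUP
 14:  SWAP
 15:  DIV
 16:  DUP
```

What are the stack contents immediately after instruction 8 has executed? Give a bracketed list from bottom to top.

[2, -11, 2]

PUSH -35 : -35
POP      : (empty)
PUSH 11  : 11
NEG      : -11
POP      : (empty)
PUSH 2   : 2
PUSH -11 : 2 -11
OVER     : 2 -11 2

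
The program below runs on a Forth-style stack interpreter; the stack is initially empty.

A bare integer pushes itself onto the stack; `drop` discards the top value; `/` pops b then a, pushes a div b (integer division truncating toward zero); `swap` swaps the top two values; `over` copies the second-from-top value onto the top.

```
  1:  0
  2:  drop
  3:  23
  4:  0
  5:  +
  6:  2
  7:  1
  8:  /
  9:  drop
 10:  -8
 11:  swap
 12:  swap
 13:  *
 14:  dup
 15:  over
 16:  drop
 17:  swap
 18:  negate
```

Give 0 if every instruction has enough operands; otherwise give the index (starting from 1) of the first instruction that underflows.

0      -> [0]
drop   -> []
23     -> [23]
0      -> [23, 0]
+      -> [23]
2      -> [23, 2]
1      -> [23, 2, 1]
/      -> [23, 2]
drop   -> [23]
-8     -> [23, -8]
swap   -> [-8, 23]
swap   -> [23, -8]
*      -> [-184]
dup    -> [-184, -184]
over   -> [-184, -184, -184]
drop   -> [-184, -184]
swap   -> [-184, -184]
negate -> [-184, 184]

0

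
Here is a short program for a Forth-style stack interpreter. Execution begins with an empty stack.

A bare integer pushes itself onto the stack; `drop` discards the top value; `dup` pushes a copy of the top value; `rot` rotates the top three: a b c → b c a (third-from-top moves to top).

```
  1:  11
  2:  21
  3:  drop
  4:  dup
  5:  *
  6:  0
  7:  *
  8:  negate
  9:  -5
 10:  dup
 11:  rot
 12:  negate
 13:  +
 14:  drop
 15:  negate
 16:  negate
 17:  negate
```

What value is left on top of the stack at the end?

5

11     : [11]
21     : [11, 21]
drop   : [11]
dup    : [11, 11]
*      : [121]
0      : [121, 0]
*      : [0]
negate : [0]
-5     : [0, -5]
dup    : [0, -5, -5]
rot    : [-5, -5, 0]
negate : [-5, -5, 0]
+      : [-5, -5]
drop   : [-5]
negate : [5]
negate : [-5]
negate : [5]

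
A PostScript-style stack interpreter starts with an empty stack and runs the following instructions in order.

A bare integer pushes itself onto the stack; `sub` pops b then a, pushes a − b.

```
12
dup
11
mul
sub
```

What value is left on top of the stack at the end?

12  → 12
dup → 12 12
11  → 12 12 11
mul → 12 132
sub → -120

-120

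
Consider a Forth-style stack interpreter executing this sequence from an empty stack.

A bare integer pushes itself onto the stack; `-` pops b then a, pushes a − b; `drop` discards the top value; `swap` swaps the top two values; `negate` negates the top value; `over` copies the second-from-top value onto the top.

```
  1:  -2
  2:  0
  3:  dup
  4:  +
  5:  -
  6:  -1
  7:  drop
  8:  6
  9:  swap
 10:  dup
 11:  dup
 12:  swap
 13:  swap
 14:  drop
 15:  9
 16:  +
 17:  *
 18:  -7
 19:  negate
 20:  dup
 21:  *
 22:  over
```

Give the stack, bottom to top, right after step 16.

[6, -2, 7]

-2   -> [-2]
0    -> [-2, 0]
dup  -> [-2, 0, 0]
+    -> [-2, 0]
-    -> [-2]
-1   -> [-2, -1]
drop -> [-2]
6    -> [-2, 6]
swap -> [6, -2]
dup  -> [6, -2, -2]
dup  -> [6, -2, -2, -2]
swap -> [6, -2, -2, -2]
swap -> [6, -2, -2, -2]
drop -> [6, -2, -2]
9    -> [6, -2, -2, 9]
+    -> [6, -2, 7]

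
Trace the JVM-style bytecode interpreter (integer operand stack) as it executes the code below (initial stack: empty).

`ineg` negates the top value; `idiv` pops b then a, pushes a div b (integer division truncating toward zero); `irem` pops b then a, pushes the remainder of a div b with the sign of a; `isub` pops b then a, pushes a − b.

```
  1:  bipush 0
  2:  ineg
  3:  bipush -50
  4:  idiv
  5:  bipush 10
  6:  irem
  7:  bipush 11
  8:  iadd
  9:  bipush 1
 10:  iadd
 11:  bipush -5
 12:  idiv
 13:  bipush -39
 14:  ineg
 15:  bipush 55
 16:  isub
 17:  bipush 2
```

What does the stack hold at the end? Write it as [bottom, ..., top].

bipush 0    0
ineg        0
bipush -50  0 -50
idiv        0
bipush 10   0 10
irem        0
bipush 11   0 11
iadd        11
bipush 1    11 1
iadd        12
bipush -5   12 -5
idiv        -2
bipush -39  -2 -39
ineg        -2 39
bipush 55   -2 39 55
isub        -2 -16
bipush 2    -2 -16 2

[-2, -16, 2]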